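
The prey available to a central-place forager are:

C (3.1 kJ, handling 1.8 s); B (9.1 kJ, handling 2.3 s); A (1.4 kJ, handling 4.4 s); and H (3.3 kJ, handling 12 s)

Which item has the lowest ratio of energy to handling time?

Profitability E/h (kJ/s): C = 3.1/1.8 = 1.72, B = 9.1/2.3 = 3.96, A = 1.4/4.4 = 0.318, H = 3.3/12 = 0.275.
Ranked: B > C > A > H.

H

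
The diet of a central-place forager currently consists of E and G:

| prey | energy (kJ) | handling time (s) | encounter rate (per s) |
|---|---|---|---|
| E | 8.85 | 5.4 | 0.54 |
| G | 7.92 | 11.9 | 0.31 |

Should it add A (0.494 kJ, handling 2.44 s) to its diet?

No

Current rate: (0.54×8.85 + 0.31×7.92)/(1 + 0.54×5.4 + 0.31×11.9) = 0.9512 kJ/s.
A: E/h = 0.494/2.44 = 0.2025 kJ/s.
0.2025 < 0.9512, so adding A would lower the average — exclude it.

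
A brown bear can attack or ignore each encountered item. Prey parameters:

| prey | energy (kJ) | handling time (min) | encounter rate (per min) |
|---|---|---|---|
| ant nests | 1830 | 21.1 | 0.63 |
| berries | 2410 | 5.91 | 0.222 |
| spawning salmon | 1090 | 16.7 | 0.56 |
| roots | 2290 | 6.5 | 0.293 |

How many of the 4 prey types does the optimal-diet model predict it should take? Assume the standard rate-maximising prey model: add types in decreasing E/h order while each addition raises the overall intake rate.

Profitabilities (E/h, kJ/min): berries 408, roots 352, ant nests 86.7, spawning salmon 65.3. Add prey in this order while the next type's profitability exceeds the intake rate on those already taken.
Rate on top 1: 231.4. roots: 352 > 231.4 → include.
Rate on top 2: 286. ant nests: 86.7 < 286 → exclude; stop.
Optimal diet: berries, roots — 2 of 4 types.

2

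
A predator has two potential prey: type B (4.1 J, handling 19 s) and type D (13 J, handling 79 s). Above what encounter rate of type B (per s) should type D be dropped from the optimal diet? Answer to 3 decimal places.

0.169 per s

At the threshold, the rate on type B alone equals the profitability of type D: λ·4.1/(1 + λ·19) = 13/79 = 0.1646.
Rearranging, λ(4.1 − 0.1646×19) = 0.1646, so λ = 0.1646/0.9734 = 0.1691 per s.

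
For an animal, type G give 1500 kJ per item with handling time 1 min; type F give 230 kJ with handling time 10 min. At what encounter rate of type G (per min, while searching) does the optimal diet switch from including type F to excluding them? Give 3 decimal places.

Drop type F once their profitability E₂/h₂ falls below the rate achievable on type G alone: E₂/h₂ = λE₁/(1 + λh₁).
Solve for λ: λE₁h₂ = E₂(1 + λh₁) → λ(E₁h₂ − E₂h₁) = E₂ → λ = E₂/(E₁h₂ − E₂h₁).
λ = 230/(1500×10 − 230×1) = 230/1.477e+04 = 0.01557 per min.

0.016 per min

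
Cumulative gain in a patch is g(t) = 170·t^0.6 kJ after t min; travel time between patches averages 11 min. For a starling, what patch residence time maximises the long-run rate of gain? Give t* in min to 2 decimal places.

Optimal t* satisfies g'(t*) = g(t*)/(T + t*).
g'(t) = 0.6·170·t^-0.4. Setting 0.6·170·t^-0.4 = 170·t^0.6/(11+t) gives 0.6(11+t) = t, so 0.40·t = 0.6×11.
t* = 0.6×11/0.40 = 16.5 min.

16.50 min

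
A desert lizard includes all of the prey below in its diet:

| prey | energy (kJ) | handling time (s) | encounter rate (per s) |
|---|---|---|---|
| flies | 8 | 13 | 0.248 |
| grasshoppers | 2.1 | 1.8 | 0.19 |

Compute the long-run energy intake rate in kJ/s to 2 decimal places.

0.52 kJ/s

Energy encountered per unit search time: 0.248×8 + 0.19×2.1 = 2.383 kJ/s.
Handling time per unit search time: 0.248×13 + 0.19×1.8 = 3.566.
Rate = 2.383/(1 + 3.566) = 0.5219 kJ/s.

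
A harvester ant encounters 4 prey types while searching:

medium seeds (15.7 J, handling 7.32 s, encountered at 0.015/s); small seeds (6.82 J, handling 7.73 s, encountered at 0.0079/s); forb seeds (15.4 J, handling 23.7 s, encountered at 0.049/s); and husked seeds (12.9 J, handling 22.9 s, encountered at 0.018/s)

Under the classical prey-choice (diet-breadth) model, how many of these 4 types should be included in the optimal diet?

4

E/h in descending order: medium seeds 2.14, small seeds 0.882, forb seeds 0.65, husked seeds 0.563 J/s. The optimal diet is the largest prefix of this list for which every included type satisfies E_i/h_i > R on the types above it.
Rate on top 1: 0.2122. small seeds: 0.882 > 0.2122 → include.
Rate on top 2: 0.2471. forb seeds: 0.65 > 0.2471 → include.
Rate on top 3: 0.4476. husked seeds: 0.563 > 0.4476 → include.
Optimal diet: medium seeds, small seeds, forb seeds, husked seeds — 4 of 4 types.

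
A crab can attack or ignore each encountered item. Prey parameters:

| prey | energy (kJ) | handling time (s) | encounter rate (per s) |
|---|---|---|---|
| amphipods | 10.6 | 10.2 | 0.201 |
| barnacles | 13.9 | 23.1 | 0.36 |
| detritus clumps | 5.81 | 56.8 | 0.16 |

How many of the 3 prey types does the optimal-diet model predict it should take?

E/h in descending order: amphipods 1.04, barnacles 0.602, detritus clumps 0.102 kJ/s. The optimal diet is the largest prefix of this list for which every included type satisfies E_i/h_i > R on the types above it.
Rate on top 1: 0.6985. barnacles: 0.602 < 0.6985 → exclude; stop.
Optimal diet: amphipods — 1 of 3 types.

1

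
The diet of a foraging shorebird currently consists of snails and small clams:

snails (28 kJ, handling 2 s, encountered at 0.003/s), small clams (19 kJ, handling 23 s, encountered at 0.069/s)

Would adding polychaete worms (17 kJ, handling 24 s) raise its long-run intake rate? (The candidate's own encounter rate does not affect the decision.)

Yes

Current rate: (0.003×28 + 0.069×19)/(1 + 0.003×2 + 0.069×23) = 0.538 kJ/s.
polychaete worms: E/h = 17/24 = 0.7083 kJ/s.
0.7083 > 0.538, so adding polychaete worms raises the average — include it.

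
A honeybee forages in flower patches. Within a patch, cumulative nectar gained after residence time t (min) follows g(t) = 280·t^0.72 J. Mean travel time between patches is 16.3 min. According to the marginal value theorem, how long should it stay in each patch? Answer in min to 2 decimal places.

Maximise g(t)/(T+t): set derivative to zero → g'(t)(T+t) = g(t).
g'(t) = 0.72·280·t^-0.28. Setting 0.72·280·t^-0.28 = 280·t^0.72/(16.3+t) gives 0.72(16.3+t) = t, so 0.28·t = 0.72×16.3.
t* = 0.72×16.3/0.28 = 41.91 min.

41.91 min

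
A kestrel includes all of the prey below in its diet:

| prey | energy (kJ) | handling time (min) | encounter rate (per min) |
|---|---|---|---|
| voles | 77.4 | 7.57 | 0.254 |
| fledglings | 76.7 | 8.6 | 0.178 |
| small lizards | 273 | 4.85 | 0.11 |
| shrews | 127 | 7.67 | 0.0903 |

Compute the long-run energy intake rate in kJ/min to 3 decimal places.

Energy encountered per unit search time: 0.254×77.4 + 0.178×76.7 + 0.11×273 + 0.0903×127 = 74.81 kJ/min.
Handling time per unit search time: 0.254×7.57 + 0.178×8.6 + 0.11×4.85 + 0.0903×7.67 = 4.68.
Rate = 74.81/(1 + 4.68) = 13.17 kJ/min.

13.172 kJ/min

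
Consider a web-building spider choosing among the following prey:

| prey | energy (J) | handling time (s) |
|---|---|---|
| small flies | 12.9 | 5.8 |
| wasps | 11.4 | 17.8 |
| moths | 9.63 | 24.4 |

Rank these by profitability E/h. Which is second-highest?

In descending order of E/h:
small flies: 12.9/5.8 = 2.22 J/s
wasps: 11.4/17.8 = 0.64 J/s
moths: 9.63/24.4 = 0.395 J/s

wasps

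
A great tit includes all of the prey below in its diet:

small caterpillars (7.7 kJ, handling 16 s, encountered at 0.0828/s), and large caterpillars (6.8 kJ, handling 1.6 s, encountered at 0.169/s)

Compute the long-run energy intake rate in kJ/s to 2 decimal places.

0.69 kJ/s

R = Σλ_iE_i / (1 + Σλ_ih_i)
Numerator: 0.0828×7.7 + 0.169×6.8 = 1.787
Denominator: 1 + 0.0828×16 + 0.169×1.6 = 2.595
R = 1.787/2.595 = 0.6885 kJ/s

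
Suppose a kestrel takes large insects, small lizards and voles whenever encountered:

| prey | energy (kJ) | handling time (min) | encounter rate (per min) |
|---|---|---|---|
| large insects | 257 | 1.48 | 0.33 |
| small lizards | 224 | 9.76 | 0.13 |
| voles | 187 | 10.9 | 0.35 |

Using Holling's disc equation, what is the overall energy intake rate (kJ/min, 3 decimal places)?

27.294 kJ/min

R = Σλ_iE_i / (1 + Σλ_ih_i)
Numerator: 0.33×257 + 0.13×224 + 0.35×187 = 179.4
Denominator: 1 + 0.33×1.48 + 0.13×9.76 + 0.35×10.9 = 6.572
R = 179.4/6.572 = 27.29 kJ/min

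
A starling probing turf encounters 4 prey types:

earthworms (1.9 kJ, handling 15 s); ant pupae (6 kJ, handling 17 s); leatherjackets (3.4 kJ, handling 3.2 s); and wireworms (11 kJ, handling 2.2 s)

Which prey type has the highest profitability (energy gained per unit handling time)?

Profitability E/h (kJ/s): earthworms = 1.9/15 = 0.127, ant pupae = 6/17 = 0.353, leatherjackets = 3.4/3.2 = 1.06, wireworms = 11/2.2 = 5.
Ranked: wireworms > leatherjackets > ant pupae > earthworms.

wireworms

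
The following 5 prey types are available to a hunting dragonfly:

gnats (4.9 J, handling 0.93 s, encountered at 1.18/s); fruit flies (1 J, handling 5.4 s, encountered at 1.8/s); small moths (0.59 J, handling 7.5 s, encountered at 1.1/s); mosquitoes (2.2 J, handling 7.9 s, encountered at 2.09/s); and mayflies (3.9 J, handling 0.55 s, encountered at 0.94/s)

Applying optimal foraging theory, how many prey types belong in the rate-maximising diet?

Profitabilities (E/h, J/s): mayflies 7.09, gnats 5.27, mosquitoes 0.278, fruit flies 0.185, small moths 0.0787. Add prey in this order while the next type's profitability exceeds the intake rate on those already taken.
Rate on top 1: 2.417. gnats: 5.27 > 2.417 → include.
Rate on top 2: 3.614. mosquitoes: 0.278 < 3.614 → exclude; stop.
Optimal diet: mayflies, gnats — 2 of 5 types.

2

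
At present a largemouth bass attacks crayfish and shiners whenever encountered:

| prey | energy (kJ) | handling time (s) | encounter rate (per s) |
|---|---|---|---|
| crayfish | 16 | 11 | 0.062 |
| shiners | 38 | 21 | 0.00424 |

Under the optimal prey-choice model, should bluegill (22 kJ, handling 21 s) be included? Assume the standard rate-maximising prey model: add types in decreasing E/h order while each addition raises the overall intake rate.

On crayfish and shiners alone, R = ΣλE/(1+Σλh) = 1.153/1.771 = 0.6511 kJ/s.
Profitability of bluegill: 22/21 = 1.048 kJ/s.
Since 1.048 > R, including bluegill increases the long-run rate.

Yes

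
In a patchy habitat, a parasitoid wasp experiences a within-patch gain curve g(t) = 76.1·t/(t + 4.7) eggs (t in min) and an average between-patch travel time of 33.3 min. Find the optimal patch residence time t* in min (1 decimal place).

12.5 min

Optimal t* satisfies g'(t*) = g(t*)/(T + t*).
g'(t) = 76.1·4.7/(t + 4.7)². Setting 76.1·4.7/(t+4.7)² = 76.1t/[(t+4.7)(33.3+t)] gives 4.7(33.3+t) = t(t+4.7), so t² = 4.7×33.3 = 156.5.
t* = √156.5 = 12.51 min.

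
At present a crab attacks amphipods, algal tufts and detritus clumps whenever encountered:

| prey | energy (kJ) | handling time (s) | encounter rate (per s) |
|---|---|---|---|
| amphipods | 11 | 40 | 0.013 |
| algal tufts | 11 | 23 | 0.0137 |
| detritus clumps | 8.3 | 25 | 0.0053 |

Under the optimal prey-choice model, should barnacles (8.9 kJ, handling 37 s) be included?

On amphipods, algal tufts and detritus clumps alone, R = ΣλE/(1+Σλh) = 0.3377/1.968 = 0.1716 kJ/s.
barnacles: E/h = 8.9/37 = 0.2405 kJ/s.
Since 0.2405 > R, including barnacles increases the long-run rate.

Yes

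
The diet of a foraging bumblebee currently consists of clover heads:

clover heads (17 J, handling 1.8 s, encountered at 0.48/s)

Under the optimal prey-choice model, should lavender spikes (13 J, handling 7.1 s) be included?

No

Current rate: (0.48×17)/(1 + 0.48×1.8) = 4.378 J/s.
lavender spikes: E/h = 13/7.1 = 1.831 J/s.
Since 1.831 < R, time spent handling lavender spikes is better spent searching.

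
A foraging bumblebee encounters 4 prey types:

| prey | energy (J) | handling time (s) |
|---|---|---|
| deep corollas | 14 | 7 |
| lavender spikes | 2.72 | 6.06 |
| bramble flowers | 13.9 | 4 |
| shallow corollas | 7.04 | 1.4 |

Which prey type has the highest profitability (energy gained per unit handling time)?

Profitability E/h (J/s): deep corollas = 14/7 = 2, lavender spikes = 2.72/6.06 = 0.449, bramble flowers = 13.9/4 = 3.48, shallow corollas = 7.04/1.4 = 5.03.
Ranked: shallow corollas > bramble flowers > deep corollas > lavender spikes.

shallow corollas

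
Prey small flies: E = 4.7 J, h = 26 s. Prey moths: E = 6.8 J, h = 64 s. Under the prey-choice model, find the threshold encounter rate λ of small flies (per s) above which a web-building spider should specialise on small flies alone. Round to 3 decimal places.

0.055 per s

The zero-one rule: include moths iff E₂/h₂ > λE₁/(1+λh₁). Equality gives the switch point.
λE₁h₂ = E₂ + λE₂h₁ ⇒ λ = E₂/(E₁h₂ − E₂h₁) = 6.8/(300.8 − 176.8) = 0.05484 per s.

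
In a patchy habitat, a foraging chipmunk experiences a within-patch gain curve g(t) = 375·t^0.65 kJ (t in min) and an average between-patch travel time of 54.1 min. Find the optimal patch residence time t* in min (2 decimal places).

100.47 min

Maximise g(t)/(T+t): set derivative to zero → g'(t)(T+t) = g(t).
g'(t) = 0.65·375·t^-0.35. Setting 0.65·375·t^-0.35 = 375·t^0.65/(54.1+t) gives 0.65(54.1+t) = t, so 0.35·t = 0.65×54.1.
t* = 0.65×54.1/0.35 = 100.5 min.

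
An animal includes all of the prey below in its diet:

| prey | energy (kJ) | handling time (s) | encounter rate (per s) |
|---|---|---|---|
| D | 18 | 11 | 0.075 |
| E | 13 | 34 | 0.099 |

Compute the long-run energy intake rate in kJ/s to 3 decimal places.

0.508 kJ/s

Energy encountered per unit search time: 0.075×18 + 0.099×13 = 2.637 kJ/s.
Handling time per unit search time: 0.075×11 + 0.099×34 = 4.191.
Rate = 2.637/(1 + 4.191) = 0.508 kJ/s.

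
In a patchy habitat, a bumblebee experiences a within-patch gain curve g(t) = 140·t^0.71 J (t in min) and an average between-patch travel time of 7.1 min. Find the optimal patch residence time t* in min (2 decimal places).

17.38 min

Optimal t* satisfies g'(t*) = g(t*)/(T + t*).
g'(t) = 0.71·140·t^-0.29. Setting 0.71·140·t^-0.29 = 140·t^0.71/(7.1+t) gives 0.71(7.1+t) = t, so 0.29·t = 0.71×7.1.
t* = 0.71×7.1/0.29 = 17.38 min.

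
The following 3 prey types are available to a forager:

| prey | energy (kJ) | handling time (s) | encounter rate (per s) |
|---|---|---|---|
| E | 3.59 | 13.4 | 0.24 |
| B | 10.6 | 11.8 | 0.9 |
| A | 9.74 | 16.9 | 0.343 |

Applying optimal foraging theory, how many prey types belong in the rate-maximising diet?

1

Rank by E/h (kJ/s): B 0.898, A 0.576, E 0.268. Include each in turn until the next type's E/h falls below the running intake rate.
Rate on top 1: 0.821. A: 0.576 < 0.821 → exclude; stop.
Optimal diet: B — 1 of 3 types.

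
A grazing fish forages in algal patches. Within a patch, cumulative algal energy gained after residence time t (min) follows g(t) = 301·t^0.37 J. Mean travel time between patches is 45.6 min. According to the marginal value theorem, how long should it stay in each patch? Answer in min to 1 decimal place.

Maximise g(t)/(T+t): set derivative to zero → g'(t)(T+t) = g(t).
g'(t) = 0.37·301·t^-0.63. Setting 0.37·301·t^-0.63 = 301·t^0.37/(45.6+t) gives 0.37(45.6+t) = t, so 0.63·t = 0.37×45.6.
t* = 0.37×45.6/0.63 = 26.78 min.

26.8 min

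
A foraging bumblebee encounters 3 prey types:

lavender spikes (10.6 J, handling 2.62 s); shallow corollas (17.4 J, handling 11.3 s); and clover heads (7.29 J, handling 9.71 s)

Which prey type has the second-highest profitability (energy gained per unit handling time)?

shallow corollas

In descending order of E/h:
lavender spikes: 10.6/2.62 = 4.05 J/s
shallow corollas: 17.4/11.3 = 1.54 J/s
clover heads: 7.29/9.71 = 0.751 J/s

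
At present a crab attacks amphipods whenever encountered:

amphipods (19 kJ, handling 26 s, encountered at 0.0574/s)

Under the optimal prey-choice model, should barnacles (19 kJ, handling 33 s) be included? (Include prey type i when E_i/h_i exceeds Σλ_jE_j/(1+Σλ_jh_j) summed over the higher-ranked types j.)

Intake rate on the current diet: R = (0.0574×19) / (1 + 0.0574×26) = 1.091/2.492 = 0.4376 kJ/s.
Profitability of barnacles: 19/33 = 0.5758 kJ/s.
0.5758 > 0.4376, so adding barnacles raises the average — include it.

Yes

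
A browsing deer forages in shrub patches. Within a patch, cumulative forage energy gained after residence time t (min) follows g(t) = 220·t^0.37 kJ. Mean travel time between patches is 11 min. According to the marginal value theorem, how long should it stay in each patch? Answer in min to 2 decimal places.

Maximise g(t)/(T+t): set derivative to zero → g'(t)(T+t) = g(t).
g'(t) = 0.37·220·t^-0.63. Setting 0.37·220·t^-0.63 = 220·t^0.37/(11+t) gives 0.37(11+t) = t, so 0.63·t = 0.37×11.
t* = 0.37×11/0.63 = 6.46 min.

6.46 min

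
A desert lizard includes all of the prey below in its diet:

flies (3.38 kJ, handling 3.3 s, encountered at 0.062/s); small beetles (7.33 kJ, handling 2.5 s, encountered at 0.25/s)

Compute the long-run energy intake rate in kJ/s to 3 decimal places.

1.116 kJ/s

R = (0.062×3.38 + 0.25×7.33) / (1 + 0.062×3.3 + 0.25×2.5) = 2.042/1.83 = 1.116 kJ/s.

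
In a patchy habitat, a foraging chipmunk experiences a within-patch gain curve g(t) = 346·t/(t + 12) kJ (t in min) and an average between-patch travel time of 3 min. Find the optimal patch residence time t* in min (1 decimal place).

6.0 min

Maximise g(t)/(T+t): set derivative to zero → g'(t)(T+t) = g(t).
g'(t) = 346·12/(t + 12)². Setting 346·12/(t+12)² = 346t/[(t+12)(3+t)] gives 12(3+t) = t(t+12), so t² = 12×3 = 36.
t* = √36 = 6 min.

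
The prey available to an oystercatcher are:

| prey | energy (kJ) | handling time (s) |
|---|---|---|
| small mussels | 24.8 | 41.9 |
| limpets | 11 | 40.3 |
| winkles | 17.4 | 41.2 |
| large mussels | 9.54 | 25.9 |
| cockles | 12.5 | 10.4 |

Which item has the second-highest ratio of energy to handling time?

small mussels

Profitability E/h (kJ/s): small mussels = 24.8/41.9 = 0.592, limpets = 11/40.3 = 0.273, winkles = 17.4/41.2 = 0.422, large mussels = 9.54/25.9 = 0.368, cockles = 12.5/10.4 = 1.2.
Ranked: cockles > small mussels > winkles > large mussels > limpets.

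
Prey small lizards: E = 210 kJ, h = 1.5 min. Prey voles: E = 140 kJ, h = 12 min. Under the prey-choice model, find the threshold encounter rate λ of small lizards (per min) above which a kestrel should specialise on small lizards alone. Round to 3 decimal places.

Drop voles once their profitability E₂/h₂ falls below the rate achievable on small lizards alone: E₂/h₂ = λE₁/(1 + λh₁).
Solve for λ: λE₁h₂ = E₂(1 + λh₁) → λ(E₁h₂ − E₂h₁) = E₂ → λ = E₂/(E₁h₂ − E₂h₁).
λ = 140/(210×12 − 140×1.5) = 140/2310 = 0.06061 per min.

0.061 per min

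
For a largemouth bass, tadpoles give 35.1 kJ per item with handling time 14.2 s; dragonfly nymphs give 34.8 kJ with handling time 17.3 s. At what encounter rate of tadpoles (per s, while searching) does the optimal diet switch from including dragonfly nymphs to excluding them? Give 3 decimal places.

0.308 per s

Drop dragonfly nymphs once their profitability E₂/h₂ falls below the rate achievable on tadpoles alone: E₂/h₂ = λE₁/(1 + λh₁).
Solve for λ: λE₁h₂ = E₂(1 + λh₁) → λ(E₁h₂ − E₂h₁) = E₂ → λ = E₂/(E₁h₂ − E₂h₁).
λ = 34.8/(35.1×17.3 − 34.8×14.2) = 34.8/113.1 = 0.3078 per s.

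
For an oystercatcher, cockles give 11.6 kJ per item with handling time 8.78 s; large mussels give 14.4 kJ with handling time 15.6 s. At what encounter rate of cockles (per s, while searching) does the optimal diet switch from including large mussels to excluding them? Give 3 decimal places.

The zero-one rule: include large mussels iff E₂/h₂ > λE₁/(1+λh₁). Equality gives the switch point.
λE₁h₂ = E₂ + λE₂h₁ ⇒ λ = E₂/(E₁h₂ − E₂h₁) = 14.4/(181 − 126.4) = 0.2641 per s.

0.264 per s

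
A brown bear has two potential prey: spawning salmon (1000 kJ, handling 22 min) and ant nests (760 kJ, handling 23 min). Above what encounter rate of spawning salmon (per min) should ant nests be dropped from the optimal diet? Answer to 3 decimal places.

At the threshold, the rate on spawning salmon alone equals the profitability of ant nests: λ·1000/(1 + λ·22) = 760/23 = 33.04.
Rearranging, λ(1000 − 33.04×22) = 33.04, so λ = 33.04/273 = 0.121 per min.

0.121 per min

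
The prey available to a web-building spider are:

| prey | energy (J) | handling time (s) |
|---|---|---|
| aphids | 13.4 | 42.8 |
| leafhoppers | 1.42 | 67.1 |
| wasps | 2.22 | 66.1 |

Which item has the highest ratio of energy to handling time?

Profitability E/h (J/s): aphids = 13.4/42.8 = 0.313, leafhoppers = 1.42/67.1 = 0.0212, wasps = 2.22/66.1 = 0.0336.
Ranked: aphids > wasps > leafhoppers.

aphids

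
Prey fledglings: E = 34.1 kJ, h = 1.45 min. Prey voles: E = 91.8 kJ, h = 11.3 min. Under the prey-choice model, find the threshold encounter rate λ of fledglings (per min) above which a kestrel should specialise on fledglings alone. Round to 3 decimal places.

0.364 per min

Drop voles once their profitability E₂/h₂ falls below the rate achievable on fledglings alone: E₂/h₂ = λE₁/(1 + λh₁).
Solve for λ: λE₁h₂ = E₂(1 + λh₁) → λ(E₁h₂ − E₂h₁) = E₂ → λ = E₂/(E₁h₂ − E₂h₁).
λ = 91.8/(34.1×11.3 − 91.8×1.45) = 91.8/252.2 = 0.364 per min.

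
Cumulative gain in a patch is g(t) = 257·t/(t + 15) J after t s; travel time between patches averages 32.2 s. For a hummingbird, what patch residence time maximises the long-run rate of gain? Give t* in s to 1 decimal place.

22.0 s

Optimal t* satisfies g'(t*) = g(t*)/(T + t*).
g'(t) = 257·15/(t + 15)². Setting 257·15/(t+15)² = 257t/[(t+15)(32.2+t)] gives 15(32.2+t) = t(t+15), so t² = 15×32.2 = 483.
t* = √483 = 21.98 s.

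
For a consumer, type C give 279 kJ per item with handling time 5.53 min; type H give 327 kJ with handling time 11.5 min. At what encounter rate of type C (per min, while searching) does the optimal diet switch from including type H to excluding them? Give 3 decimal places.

The zero-one rule: include type H iff E₂/h₂ > λE₁/(1+λh₁). Equality gives the switch point.
λE₁h₂ = E₂ + λE₂h₁ ⇒ λ = E₂/(E₁h₂ − E₂h₁) = 327/(3208 − 1808) = 0.2335 per min.

0.234 per min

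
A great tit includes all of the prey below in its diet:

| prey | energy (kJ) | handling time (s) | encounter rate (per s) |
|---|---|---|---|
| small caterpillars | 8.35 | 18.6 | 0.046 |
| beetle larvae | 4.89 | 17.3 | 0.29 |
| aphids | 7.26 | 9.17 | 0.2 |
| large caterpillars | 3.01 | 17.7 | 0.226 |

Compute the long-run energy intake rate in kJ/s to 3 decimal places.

R = (0.046×8.35 + 0.29×4.89 + 0.2×7.26 + 0.226×3.01) / (1 + 0.046×18.6 + 0.29×17.3 + 0.2×9.17 + 0.226×17.7) = 3.934/12.71 = 0.3096 kJ/s.

0.310 kJ/s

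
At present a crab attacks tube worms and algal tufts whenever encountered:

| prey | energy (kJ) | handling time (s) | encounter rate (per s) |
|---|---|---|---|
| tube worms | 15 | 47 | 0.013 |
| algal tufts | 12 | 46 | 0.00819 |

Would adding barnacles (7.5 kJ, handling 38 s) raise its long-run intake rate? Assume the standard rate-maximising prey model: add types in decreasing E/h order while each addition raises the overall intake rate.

Yes

On tube worms and algal tufts alone, R = ΣλE/(1+Σλh) = 0.2933/1.988 = 0.1475 kJ/s.
barnacles: E/h = 7.5/38 = 0.1974 kJ/s.
Since 0.1974 > R, including barnacles increases the long-run rate.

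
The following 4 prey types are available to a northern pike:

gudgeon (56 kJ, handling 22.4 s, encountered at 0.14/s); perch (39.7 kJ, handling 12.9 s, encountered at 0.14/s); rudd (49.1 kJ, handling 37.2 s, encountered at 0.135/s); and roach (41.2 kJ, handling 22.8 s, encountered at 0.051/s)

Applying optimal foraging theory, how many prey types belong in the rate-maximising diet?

2

E/h in descending order: perch 3.08, gudgeon 2.5, roach 1.81, rudd 1.32 kJ/s. The optimal diet is the largest prefix of this list for which every included type satisfies E_i/h_i > R on the types above it.
Rate on top 1: 1.981. gudgeon: 2.5 > 1.981 → include.
Rate on top 2: 2.255. roach: 1.81 < 2.255 → exclude; stop.
Optimal diet: perch, gudgeon — 2 of 4 types.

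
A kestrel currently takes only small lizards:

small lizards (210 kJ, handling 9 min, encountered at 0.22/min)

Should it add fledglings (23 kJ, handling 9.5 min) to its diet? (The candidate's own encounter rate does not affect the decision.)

No

Intake rate on the current diet: R = (0.22×210) / (1 + 0.22×9) = 46.2/2.98 = 15.5 kJ/min.
fledglings: E/h = 23/9.5 = 2.421 kJ/min.
Since 2.421 < R, time spent handling fledglings is better spent searching.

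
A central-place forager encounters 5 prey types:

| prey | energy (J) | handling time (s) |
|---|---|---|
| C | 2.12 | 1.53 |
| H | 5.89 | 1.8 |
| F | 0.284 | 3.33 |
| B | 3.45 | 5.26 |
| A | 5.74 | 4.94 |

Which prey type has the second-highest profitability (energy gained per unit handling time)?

Profitability E/h (J/s): C = 2.12/1.53 = 1.39, H = 5.89/1.8 = 3.27, F = 0.284/3.33 = 0.0853, B = 3.45/5.26 = 0.656, A = 5.74/4.94 = 1.16.
Ranked: H > C > A > B > F.

C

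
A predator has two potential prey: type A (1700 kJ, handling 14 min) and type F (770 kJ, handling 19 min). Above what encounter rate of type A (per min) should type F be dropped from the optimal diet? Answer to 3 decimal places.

At the threshold, the rate on type A alone equals the profitability of type F: λ·1700/(1 + λ·14) = 770/19 = 40.53.
Rearranging, λ(1700 − 40.53×14) = 40.53, so λ = 40.53/1133 = 0.03578 per min.

0.036 per min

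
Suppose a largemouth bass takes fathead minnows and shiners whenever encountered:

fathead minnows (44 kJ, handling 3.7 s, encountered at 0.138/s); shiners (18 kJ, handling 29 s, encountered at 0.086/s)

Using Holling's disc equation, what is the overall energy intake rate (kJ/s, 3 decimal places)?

1.903 kJ/s

R = Σλ_iE_i / (1 + Σλ_ih_i)
Numerator: 0.138×44 + 0.086×18 = 7.62
Denominator: 1 + 0.138×3.7 + 0.086×29 = 4.005
R = 7.62/4.005 = 1.903 kJ/s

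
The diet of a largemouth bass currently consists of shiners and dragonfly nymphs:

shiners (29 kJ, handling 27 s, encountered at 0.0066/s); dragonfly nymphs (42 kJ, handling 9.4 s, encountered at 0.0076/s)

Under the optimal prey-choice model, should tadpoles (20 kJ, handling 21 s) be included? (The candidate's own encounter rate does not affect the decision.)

Yes

On shiners and dragonfly nymphs alone, R = ΣλE/(1+Σλh) = 0.5106/1.25 = 0.4086 kJ/s.
Profitability of tadpoles: 20/21 = 0.9524 kJ/s.
0.9524 > 0.4086, so adding tadpoles raises the average — include it.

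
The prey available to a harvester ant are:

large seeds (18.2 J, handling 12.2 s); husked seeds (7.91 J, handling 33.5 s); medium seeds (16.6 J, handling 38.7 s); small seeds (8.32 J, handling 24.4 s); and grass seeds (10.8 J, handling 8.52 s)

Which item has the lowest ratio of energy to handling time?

In descending order of E/h:
large seeds: 18.2/12.2 = 1.49 J/s
grass seeds: 10.8/8.52 = 1.27 J/s
medium seeds: 16.6/38.7 = 0.429 J/s
small seeds: 8.32/24.4 = 0.341 J/s
husked seeds: 7.91/33.5 = 0.236 J/s

husked seeds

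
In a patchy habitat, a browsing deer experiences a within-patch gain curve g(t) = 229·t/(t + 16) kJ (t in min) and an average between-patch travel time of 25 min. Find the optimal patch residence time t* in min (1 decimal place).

By the marginal value theorem, leave when the instantaneous gain rate g'(t) equals the habitat-wide average g(t)/(T + t).
g'(t) = 229·16/(t + 16)². Setting 229·16/(t+16)² = 229t/[(t+16)(25+t)] gives 16(25+t) = t(t+16), so t² = 16×25 = 400.
t* = √400 = 20 min.

20.0 min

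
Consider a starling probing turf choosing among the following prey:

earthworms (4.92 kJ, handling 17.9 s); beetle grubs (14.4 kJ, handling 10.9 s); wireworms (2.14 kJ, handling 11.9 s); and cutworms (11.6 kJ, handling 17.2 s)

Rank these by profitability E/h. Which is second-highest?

Profitability E/h (kJ/s): earthworms = 4.92/17.9 = 0.275, beetle grubs = 14.4/10.9 = 1.32, wireworms = 2.14/11.9 = 0.18, cutworms = 11.6/17.2 = 0.674.
Ranked: beetle grubs > cutworms > earthworms > wireworms.

cutworms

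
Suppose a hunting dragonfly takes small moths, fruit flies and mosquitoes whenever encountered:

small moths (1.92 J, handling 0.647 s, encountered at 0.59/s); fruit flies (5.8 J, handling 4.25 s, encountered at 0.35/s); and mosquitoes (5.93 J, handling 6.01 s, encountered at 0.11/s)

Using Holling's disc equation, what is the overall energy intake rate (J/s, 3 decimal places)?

1.081 J/s

R = Σλ_iE_i / (1 + Σλ_ih_i)
Numerator: 0.59×1.92 + 0.35×5.8 + 0.11×5.93 = 3.815
Denominator: 1 + 0.59×0.647 + 0.35×4.25 + 0.11×6.01 = 3.53
R = 3.815/3.53 = 1.081 J/s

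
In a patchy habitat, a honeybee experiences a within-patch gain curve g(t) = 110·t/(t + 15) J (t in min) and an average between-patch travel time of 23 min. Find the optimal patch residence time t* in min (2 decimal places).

Optimal t* satisfies g'(t*) = g(t*)/(T + t*).
g'(t) = 110·15/(t + 15)². Setting 110·15/(t+15)² = 110t/[(t+15)(23+t)] gives 15(23+t) = t(t+15), so t² = 15×23 = 345.
t* = √345 = 18.57 min.

18.57 min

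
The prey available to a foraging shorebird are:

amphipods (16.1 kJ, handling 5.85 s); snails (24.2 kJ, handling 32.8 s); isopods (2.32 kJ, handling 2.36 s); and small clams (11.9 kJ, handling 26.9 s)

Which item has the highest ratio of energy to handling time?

amphipods

Profitability E/h (kJ/s): amphipods = 16.1/5.85 = 2.75, snails = 24.2/32.8 = 0.738, isopods = 2.32/2.36 = 0.983, small clams = 11.9/26.9 = 0.442.
Ranked: amphipods > isopods > snails > small clams.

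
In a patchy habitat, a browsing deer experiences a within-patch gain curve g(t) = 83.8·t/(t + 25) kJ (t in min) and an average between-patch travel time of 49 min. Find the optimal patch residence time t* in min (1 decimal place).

Optimal t* satisfies g'(t*) = g(t*)/(T + t*).
g'(t) = 83.8·25/(t + 25)². Setting 83.8·25/(t+25)² = 83.8t/[(t+25)(49+t)] gives 25(49+t) = t(t+25), so t² = 25×49 = 1225.
t* = √1225 = 35 min.

35.0 min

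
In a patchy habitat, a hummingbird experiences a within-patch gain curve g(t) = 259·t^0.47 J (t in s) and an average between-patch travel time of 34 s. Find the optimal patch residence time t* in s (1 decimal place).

Maximise g(t)/(T+t): set derivative to zero → g'(t)(T+t) = g(t).
g'(t) = 0.47·259·t^-0.53. Setting 0.47·259·t^-0.53 = 259·t^0.47/(34+t) gives 0.47(34+t) = t, so 0.53·t = 0.47×34.
t* = 0.47×34/0.53 = 30.15 s.

30.2 s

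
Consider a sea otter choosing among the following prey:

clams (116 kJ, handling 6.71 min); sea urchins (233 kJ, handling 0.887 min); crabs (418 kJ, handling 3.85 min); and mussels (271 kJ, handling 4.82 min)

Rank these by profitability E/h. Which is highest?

sea urchins

In descending order of E/h:
sea urchins: 233/0.887 = 263 kJ/min
crabs: 418/3.85 = 109 kJ/min
mussels: 271/4.82 = 56.2 kJ/min
clams: 116/6.71 = 17.3 kJ/min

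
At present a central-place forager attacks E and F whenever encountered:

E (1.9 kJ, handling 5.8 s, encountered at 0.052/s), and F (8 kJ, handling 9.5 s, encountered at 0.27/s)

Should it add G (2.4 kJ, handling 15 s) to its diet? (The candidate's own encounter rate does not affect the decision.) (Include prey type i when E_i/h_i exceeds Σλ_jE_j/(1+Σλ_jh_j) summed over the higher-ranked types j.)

No

Intake rate on the current diet: R = (0.052×1.9 + 0.27×8) / (1 + 0.052×5.8 + 0.27×9.5) = 2.259/3.867 = 0.5842 kJ/s.
G: E/h = 2.4/15 = 0.16 kJ/s.
Since 0.16 < R, time spent handling G is better spent searching.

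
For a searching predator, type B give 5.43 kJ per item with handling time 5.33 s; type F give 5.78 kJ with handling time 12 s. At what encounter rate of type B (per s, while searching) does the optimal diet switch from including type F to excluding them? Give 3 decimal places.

At the threshold, the rate on type B alone equals the profitability of type F: λ·5.43/(1 + λ·5.33) = 5.78/12 = 0.4817.
Rearranging, λ(5.43 − 0.4817×5.33) = 0.4817, so λ = 0.4817/2.863 = 0.1683 per s.

0.168 per s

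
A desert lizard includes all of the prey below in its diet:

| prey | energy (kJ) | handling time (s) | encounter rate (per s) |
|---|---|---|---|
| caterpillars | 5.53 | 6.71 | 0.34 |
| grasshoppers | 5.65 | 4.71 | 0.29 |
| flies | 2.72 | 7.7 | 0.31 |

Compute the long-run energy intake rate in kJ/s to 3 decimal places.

0.620 kJ/s

Energy encountered per unit search time: 0.34×5.53 + 0.29×5.65 + 0.31×2.72 = 4.362 kJ/s.
Handling time per unit search time: 0.34×6.71 + 0.29×4.71 + 0.31×7.7 = 6.034.
Rate = 4.362/(1 + 6.034) = 0.6201 kJ/s.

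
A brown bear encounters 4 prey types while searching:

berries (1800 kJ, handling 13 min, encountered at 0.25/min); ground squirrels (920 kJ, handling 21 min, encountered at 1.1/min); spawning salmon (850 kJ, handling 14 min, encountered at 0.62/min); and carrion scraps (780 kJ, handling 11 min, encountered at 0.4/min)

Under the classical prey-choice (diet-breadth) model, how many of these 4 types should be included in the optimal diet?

1

Profitabilities (E/h, kJ/min): berries 138, carrion scraps 70.9, spawning salmon 60.7, ground squirrels 43.8. Add prey in this order while the next type's profitability exceeds the intake rate on those already taken.
Rate on top 1: 105.9. carrion scraps: 70.9 < 105.9 → exclude; stop.
Optimal diet: berries — 1 of 4 types.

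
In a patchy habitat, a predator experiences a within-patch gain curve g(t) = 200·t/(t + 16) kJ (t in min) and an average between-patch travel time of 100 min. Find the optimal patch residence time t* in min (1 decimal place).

By the marginal value theorem, leave when the instantaneous gain rate g'(t) equals the habitat-wide average g(t)/(T + t).
g'(t) = 200·16/(t + 16)². Setting 200·16/(t+16)² = 200t/[(t+16)(100+t)] gives 16(100+t) = t(t+16), so t² = 16×100 = 1600.
t* = √1600 = 40 min.

40.0 min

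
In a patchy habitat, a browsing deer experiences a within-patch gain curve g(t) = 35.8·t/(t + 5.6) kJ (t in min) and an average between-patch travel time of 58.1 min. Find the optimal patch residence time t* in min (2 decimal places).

18.04 min

Maximise g(t)/(T+t): set derivative to zero → g'(t)(T+t) = g(t).
g'(t) = 35.8·5.6/(t + 5.6)². Setting 35.8·5.6/(t+5.6)² = 35.8t/[(t+5.6)(58.1+t)] gives 5.6(58.1+t) = t(t+5.6), so t² = 5.6×58.1 = 325.4.
t* = √325.4 = 18.04 min.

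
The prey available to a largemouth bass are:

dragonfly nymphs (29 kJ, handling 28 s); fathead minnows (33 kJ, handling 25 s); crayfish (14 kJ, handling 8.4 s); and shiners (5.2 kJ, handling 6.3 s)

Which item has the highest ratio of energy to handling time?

In descending order of E/h:
crayfish: 14/8.4 = 1.67 kJ/s
fathead minnows: 33/25 = 1.32 kJ/s
dragonfly nymphs: 29/28 = 1.04 kJ/s
shiners: 5.2/6.3 = 0.825 kJ/s

crayfish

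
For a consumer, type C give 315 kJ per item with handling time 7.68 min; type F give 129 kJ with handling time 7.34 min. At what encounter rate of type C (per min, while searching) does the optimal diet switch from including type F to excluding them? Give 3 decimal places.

0.098 per min

Drop type F once their profitability E₂/h₂ falls below the rate achievable on type C alone: E₂/h₂ = λE₁/(1 + λh₁).
Solve for λ: λE₁h₂ = E₂(1 + λh₁) → λ(E₁h₂ − E₂h₁) = E₂ → λ = E₂/(E₁h₂ − E₂h₁).
λ = 129/(315×7.34 − 129×7.68) = 129/1321 = 0.09763 per min.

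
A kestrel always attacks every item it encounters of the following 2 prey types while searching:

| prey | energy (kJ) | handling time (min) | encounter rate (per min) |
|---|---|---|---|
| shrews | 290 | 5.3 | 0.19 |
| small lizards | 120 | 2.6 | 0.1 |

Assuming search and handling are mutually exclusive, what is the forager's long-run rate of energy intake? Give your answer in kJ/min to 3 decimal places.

29.599 kJ/min

Energy encountered per unit search time: 0.19×290 + 0.1×120 = 67.1 kJ/min.
Handling time per unit search time: 0.19×5.3 + 0.1×2.6 = 1.267.
Rate = 67.1/(1 + 1.267) = 29.6 kJ/min.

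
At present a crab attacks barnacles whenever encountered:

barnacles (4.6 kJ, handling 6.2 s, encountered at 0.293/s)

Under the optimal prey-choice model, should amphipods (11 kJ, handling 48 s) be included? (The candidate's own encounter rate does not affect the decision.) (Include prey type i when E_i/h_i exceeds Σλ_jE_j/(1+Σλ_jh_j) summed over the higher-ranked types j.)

Current rate: (0.293×4.6)/(1 + 0.293×6.2) = 0.4785 kJ/s.
amphipods: E/h = 11/48 = 0.2292 kJ/s.
0.2292 < 0.4785, so adding amphipods would lower the average — exclude it.

No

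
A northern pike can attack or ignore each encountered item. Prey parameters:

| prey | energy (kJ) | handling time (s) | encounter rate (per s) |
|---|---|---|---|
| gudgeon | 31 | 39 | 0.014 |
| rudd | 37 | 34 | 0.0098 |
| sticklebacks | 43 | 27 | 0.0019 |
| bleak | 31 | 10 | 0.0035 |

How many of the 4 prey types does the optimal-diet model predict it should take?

Rank by E/h (kJ/s): bleak 3.1, sticklebacks 1.59, rudd 1.09, gudgeon 0.795. Include each in turn until the next type's E/h falls below the running intake rate.
Rate on top 1: 0.1048. sticklebacks: 1.59 > 0.1048 → include.
Rate on top 2: 0.1751. rudd: 1.09 > 0.1751 → include.
Rate on top 3: 0.3894. gudgeon: 0.795 > 0.3894 → include.
Optimal diet: bleak, sticklebacks, rudd, gudgeon — 4 of 4 types.

4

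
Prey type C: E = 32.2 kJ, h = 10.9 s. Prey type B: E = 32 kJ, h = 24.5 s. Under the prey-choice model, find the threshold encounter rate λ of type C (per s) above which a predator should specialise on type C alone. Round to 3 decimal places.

At the threshold, the rate on type C alone equals the profitability of type B: λ·32.2/(1 + λ·10.9) = 32/24.5 = 1.306.
Rearranging, λ(32.2 − 1.306×10.9) = 1.306, so λ = 1.306/17.96 = 0.07271 per s.

0.073 per s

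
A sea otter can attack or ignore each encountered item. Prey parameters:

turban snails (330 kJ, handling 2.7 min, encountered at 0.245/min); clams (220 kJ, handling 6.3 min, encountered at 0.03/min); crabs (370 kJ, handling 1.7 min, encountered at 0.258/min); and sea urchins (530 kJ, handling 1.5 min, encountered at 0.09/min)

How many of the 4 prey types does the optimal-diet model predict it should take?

Profitabilities (E/h, kJ/min): sea urchins 353, crabs 218, turban snails 122, clams 34.9. Add prey in this order while the next type's profitability exceeds the intake rate on those already taken.
Rate on top 1: 42.03. crabs: 218 > 42.03 → include.
Rate on top 2: 90.98. turban snails: 122 > 90.98 → include.
Rate on top 3: 100.2. clams: 34.9 < 100.2 → exclude; stop.
Optimal diet: sea urchins, crabs, turban snails — 3 of 4 types.

3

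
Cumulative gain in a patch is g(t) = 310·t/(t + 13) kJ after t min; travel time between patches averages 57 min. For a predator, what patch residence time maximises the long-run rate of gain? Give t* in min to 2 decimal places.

27.22 min

Optimal t* satisfies g'(t*) = g(t*)/(T + t*).
g'(t) = 310·13/(t + 13)². Setting 310·13/(t+13)² = 310t/[(t+13)(57+t)] gives 13(57+t) = t(t+13), so t² = 13×57 = 741.
t* = √741 = 27.22 min.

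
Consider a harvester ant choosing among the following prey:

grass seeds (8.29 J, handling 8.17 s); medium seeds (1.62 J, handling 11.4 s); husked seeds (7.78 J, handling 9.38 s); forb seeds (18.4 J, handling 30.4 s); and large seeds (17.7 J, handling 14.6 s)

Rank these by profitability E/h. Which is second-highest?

Profitability E/h (J/s): grass seeds = 8.29/8.17 = 1.01, medium seeds = 1.62/11.4 = 0.142, husked seeds = 7.78/9.38 = 0.829, forb seeds = 18.4/30.4 = 0.605, large seeds = 17.7/14.6 = 1.21.
Ranked: large seeds > grass seeds > husked seeds > forb seeds > medium seeds.

grass seeds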